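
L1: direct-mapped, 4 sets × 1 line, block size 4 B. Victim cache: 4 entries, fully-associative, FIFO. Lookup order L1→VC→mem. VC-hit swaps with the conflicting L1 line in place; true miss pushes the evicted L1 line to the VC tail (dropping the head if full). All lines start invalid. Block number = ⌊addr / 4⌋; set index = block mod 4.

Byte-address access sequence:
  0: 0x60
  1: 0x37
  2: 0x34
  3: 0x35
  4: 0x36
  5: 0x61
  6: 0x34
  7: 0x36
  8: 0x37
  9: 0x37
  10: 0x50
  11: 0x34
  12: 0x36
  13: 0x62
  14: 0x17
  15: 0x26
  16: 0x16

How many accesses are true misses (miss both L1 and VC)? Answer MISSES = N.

  [0] addr=0x60 blk=24 s=0: MISS | VC []
  [1] addr=0x37 blk=13 s=1: MISS | VC []
  [2] addr=0x34 blk=13 s=1: L1-HIT | VC []
  [3] addr=0x35 blk=13 s=1: L1-HIT | VC []
  [4] addr=0x36 blk=13 s=1: L1-HIT | VC []
  [5] addr=0x61 blk=24 s=0: L1-HIT | VC []
  [6] addr=0x34 blk=13 s=1: L1-HIT | VC []
  [7] addr=0x36 blk=13 s=1: L1-HIT | VC []
  [8] addr=0x37 blk=13 s=1: L1-HIT | VC []
  [9] addr=0x37 blk=13 s=1: L1-HIT | VC []
  [10] addr=0x50 blk=20 s=0: MISS | VC [24]
  [11] addr=0x34 blk=13 s=1: L1-HIT | VC [24]
  [12] addr=0x36 blk=13 s=1: L1-HIT | VC [24]
  [13] addr=0x62 blk=24 s=0: VC-HIT | VC [20]
  [14] addr=0x17 blk=5 s=1: MISS | VC [20, 13]
  [15] addr=0x26 blk=9 s=1: MISS | VC [20, 13, 5]
  [16] addr=0x16 blk=5 s=1: VC-HIT | VC [20, 13, 9]

MISSES = 5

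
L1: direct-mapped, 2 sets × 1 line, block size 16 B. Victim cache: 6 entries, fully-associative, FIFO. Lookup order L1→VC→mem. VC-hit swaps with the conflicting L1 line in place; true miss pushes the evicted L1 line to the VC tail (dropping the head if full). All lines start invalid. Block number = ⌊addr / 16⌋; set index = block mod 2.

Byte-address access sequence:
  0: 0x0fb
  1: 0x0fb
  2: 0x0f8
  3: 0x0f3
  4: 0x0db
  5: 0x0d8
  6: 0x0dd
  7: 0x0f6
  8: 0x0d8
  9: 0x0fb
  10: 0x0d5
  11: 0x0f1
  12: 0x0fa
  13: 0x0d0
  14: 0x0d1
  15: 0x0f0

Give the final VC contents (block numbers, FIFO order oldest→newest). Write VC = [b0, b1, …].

#0 0xfb→b15/s1 MISS; vc=[]
#1 0xfb→b15/s1 L1-HIT; vc=[]
#2 0xf8→b15/s1 L1-HIT; vc=[]
#3 0xf3→b15/s1 L1-HIT; vc=[]
#4 0xdb→b13/s1 MISS; vc=[15]
#5 0xd8→b13/s1 L1-HIT; vc=[15]
#6 0xdd→b13/s1 L1-HIT; vc=[15]
#7 0xf6→b15/s1 VC-HIT; vc=[13]
#8 0xd8→b13/s1 VC-HIT; vc=[15]
#9 0xfb→b15/s1 VC-HIT; vc=[13]
#10 0xd5→b13/s1 VC-HIT; vc=[15]
#11 0xf1→b15/s1 VC-HIT; vc=[13]
#12 0xfa→b15/s1 L1-HIT; vc=[13]
#13 0xd0→b13/s1 VC-HIT; vc=[15]
#14 0xd1→b13/s1 L1-HIT; vc=[15]
#15 0xf0→b15/s1 VC-HIT; vc=[13]

VC = [13]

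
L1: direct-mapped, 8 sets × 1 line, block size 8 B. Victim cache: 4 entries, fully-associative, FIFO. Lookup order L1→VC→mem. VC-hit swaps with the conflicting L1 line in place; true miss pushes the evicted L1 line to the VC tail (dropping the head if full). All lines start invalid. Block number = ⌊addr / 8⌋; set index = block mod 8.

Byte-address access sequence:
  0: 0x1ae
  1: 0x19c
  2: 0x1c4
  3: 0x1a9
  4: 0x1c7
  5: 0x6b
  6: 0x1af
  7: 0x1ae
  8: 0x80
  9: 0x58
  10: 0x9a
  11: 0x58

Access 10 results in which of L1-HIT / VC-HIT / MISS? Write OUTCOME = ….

OUTCOME = MISS

  [0] addr=0x1ae blk=53 s=5: MISS | VC []
  [1] addr=0x19c blk=51 s=3: MISS | VC []
  [2] addr=0x1c4 blk=56 s=0: MISS | VC []
  [3] addr=0x1a9 blk=53 s=5: L1-HIT | VC []
  [4] addr=0x1c7 blk=56 s=0: L1-HIT | VC []
  [5] addr=0x6b blk=13 s=5: MISS | VC [53]
  [6] addr=0x1af blk=53 s=5: VC-HIT | VC [13]
  [7] addr=0x1ae blk=53 s=5: L1-HIT | VC [13]
  [8] addr=0x80 blk=16 s=0: MISS | VC [13, 56]
  [9] addr=0x58 blk=11 s=3: MISS | VC [13, 56, 51]
  [10] addr=0x9a blk=19 s=3: MISS | VC [13, 56, 51, 11]
  [11] addr=0x58 blk=11 s=3: VC-HIT | VC [13, 56, 51, 19]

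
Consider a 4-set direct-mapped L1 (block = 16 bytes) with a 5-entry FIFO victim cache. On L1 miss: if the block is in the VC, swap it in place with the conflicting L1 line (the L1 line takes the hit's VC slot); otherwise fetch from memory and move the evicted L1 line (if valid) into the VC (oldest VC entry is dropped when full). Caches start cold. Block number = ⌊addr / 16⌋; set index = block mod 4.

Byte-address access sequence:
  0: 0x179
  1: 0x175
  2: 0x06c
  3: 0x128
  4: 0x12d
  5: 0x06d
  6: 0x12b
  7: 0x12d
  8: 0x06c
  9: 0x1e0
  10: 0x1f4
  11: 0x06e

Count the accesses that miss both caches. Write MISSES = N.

0: 0x179 (blk 23, set 3) → MISS  vc=[]
1: 0x175 (blk 23, set 3) → L1-HIT  vc=[]
2: 0x6c (blk 6, set 2) → MISS  vc=[]
3: 0x128 (blk 18, set 2) → MISS  vc=[6]
4: 0x12d (blk 18, set 2) → L1-HIT  vc=[6]
5: 0x6d (blk 6, set 2) → VC-HIT  vc=[18]
6: 0x12b (blk 18, set 2) → VC-HIT  vc=[6]
7: 0x12d (blk 18, set 2) → L1-HIT  vc=[6]
8: 0x6c (blk 6, set 2) → VC-HIT  vc=[18]
9: 0x1e0 (blk 30, set 2) → MISS  vc=[18, 6]
10: 0x1f4 (blk 31, set 3) → MISS  vc=[18, 6, 23]
11: 0x6e (blk 6, set 2) → VC-HIT  vc=[18, 30, 23]

MISSES = 5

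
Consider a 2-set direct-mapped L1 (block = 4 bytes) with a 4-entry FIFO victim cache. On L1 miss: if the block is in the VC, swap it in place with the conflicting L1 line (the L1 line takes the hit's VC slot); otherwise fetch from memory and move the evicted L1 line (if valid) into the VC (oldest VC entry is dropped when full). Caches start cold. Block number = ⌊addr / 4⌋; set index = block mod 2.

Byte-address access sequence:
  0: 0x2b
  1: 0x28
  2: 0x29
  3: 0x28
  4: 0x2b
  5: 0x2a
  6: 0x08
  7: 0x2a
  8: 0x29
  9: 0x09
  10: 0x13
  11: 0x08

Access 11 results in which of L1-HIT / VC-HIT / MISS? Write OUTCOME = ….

OUTCOME = VC-HIT

  [0] addr=0x2b blk=10 s=0: MISS | VC []
  [1] addr=0x28 blk=10 s=0: L1-HIT | VC []
  [2] addr=0x29 blk=10 s=0: L1-HIT | VC []
  [3] addr=0x28 blk=10 s=0: L1-HIT | VC []
  [4] addr=0x2b blk=10 s=0: L1-HIT | VC []
  [5] addr=0x2a blk=10 s=0: L1-HIT | VC []
  [6] addr=0x8 blk=2 s=0: MISS | VC [10]
  [7] addr=0x2a blk=10 s=0: VC-HIT | VC [2]
  [8] addr=0x29 blk=10 s=0: L1-HIT | VC [2]
  [9] addr=0x9 blk=2 s=0: VC-HIT | VC [10]
  [10] addr=0x13 blk=4 s=0: MISS | VC [10, 2]
  [11] addr=0x8 blk=2 s=0: VC-HIT | VC [10, 4]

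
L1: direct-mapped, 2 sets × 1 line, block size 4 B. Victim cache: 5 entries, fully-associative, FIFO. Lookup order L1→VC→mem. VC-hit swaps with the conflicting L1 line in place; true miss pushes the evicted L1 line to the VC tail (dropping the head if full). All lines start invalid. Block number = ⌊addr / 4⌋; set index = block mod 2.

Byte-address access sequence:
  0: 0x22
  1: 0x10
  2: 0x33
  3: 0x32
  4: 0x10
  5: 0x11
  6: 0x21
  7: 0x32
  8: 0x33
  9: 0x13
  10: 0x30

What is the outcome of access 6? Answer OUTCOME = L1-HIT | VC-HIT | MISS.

0: 0x22 (blk 8, set 0) → MISS  vc=[]
1: 0x10 (blk 4, set 0) → MISS  vc=[8]
2: 0x33 (blk 12, set 0) → MISS  vc=[8, 4]
3: 0x32 (blk 12, set 0) → L1-HIT  vc=[8, 4]
4: 0x10 (blk 4, set 0) → VC-HIT  vc=[8, 12]
5: 0x11 (blk 4, set 0) → L1-HIT  vc=[8, 12]
6: 0x21 (blk 8, set 0) → VC-HIT  vc=[4, 12]
7: 0x32 (blk 12, set 0) → VC-HIT  vc=[4, 8]
8: 0x33 (blk 12, set 0) → L1-HIT  vc=[4, 8]
9: 0x13 (blk 4, set 0) → VC-HIT  vc=[12, 8]
10: 0x30 (blk 12, set 0) → VC-HIT  vc=[4, 8]

OUTCOME = VC-HIT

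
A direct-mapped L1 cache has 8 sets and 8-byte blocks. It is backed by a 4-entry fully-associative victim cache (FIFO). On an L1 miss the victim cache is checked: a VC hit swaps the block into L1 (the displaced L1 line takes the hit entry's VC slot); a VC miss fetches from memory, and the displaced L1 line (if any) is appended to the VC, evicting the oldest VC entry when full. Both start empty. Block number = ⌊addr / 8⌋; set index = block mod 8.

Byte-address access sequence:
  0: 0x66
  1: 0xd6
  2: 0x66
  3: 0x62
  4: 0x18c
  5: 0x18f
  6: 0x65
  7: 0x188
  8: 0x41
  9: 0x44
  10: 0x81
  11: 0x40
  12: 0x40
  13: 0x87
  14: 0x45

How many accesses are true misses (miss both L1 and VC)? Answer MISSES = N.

MISSES = 5

#0 0x66→b12/s4 MISS; vc=[]
#1 0xd6→b26/s2 MISS; vc=[]
#2 0x66→b12/s4 L1-HIT; vc=[]
#3 0x62→b12/s4 L1-HIT; vc=[]
#4 0x18c→b49/s1 MISS; vc=[]
#5 0x18f→b49/s1 L1-HIT; vc=[]
#6 0x65→b12/s4 L1-HIT; vc=[]
#7 0x188→b49/s1 L1-HIT; vc=[]
#8 0x41→b8/s0 MISS; vc=[]
#9 0x44→b8/s0 L1-HIT; vc=[]
#10 0x81→b16/s0 MISS; vc=[8]
#11 0x40→b8/s0 VC-HIT; vc=[16]
#12 0x40→b8/s0 L1-HIT; vc=[16]
#13 0x87→b16/s0 VC-HIT; vc=[8]
#14 0x45→b8/s0 VC-HIT; vc=[16]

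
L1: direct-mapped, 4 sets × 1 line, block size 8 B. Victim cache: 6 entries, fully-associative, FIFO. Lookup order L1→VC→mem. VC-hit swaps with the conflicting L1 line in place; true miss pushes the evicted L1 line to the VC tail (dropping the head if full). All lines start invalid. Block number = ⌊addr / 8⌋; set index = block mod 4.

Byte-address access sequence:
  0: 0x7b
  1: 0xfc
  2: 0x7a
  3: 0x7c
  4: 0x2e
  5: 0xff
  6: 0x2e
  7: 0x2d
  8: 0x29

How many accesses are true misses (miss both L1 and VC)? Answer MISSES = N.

  [0] addr=0x7b blk=15 s=3: MISS | VC []
  [1] addr=0xfc blk=31 s=3: MISS | VC [15]
  [2] addr=0x7a blk=15 s=3: VC-HIT | VC [31]
  [3] addr=0x7c blk=15 s=3: L1-HIT | VC [31]
  [4] addr=0x2e blk=5 s=1: MISS | VC [31]
  [5] addr=0xff blk=31 s=3: VC-HIT | VC [15]
  [6] addr=0x2e blk=5 s=1: L1-HIT | VC [15]
  [7] addr=0x2d blk=5 s=1: L1-HIT | VC [15]
  [8] addr=0x29 blk=5 s=1: L1-HIT | VC [15]

MISSES = 3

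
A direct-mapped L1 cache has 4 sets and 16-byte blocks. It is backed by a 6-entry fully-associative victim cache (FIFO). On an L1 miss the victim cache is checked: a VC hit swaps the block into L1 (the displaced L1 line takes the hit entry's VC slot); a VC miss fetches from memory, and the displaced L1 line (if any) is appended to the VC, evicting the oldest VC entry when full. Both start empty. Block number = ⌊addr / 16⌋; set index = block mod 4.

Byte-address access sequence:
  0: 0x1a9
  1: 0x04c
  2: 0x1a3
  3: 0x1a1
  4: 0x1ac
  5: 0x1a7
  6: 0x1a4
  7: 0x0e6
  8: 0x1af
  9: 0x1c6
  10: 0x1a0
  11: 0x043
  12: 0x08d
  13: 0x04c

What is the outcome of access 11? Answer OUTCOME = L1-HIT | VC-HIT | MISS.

OUTCOME = VC-HIT

  [0] addr=0x1a9 blk=26 s=2: MISS | VC []
  [1] addr=0x4c blk=4 s=0: MISS | VC []
  [2] addr=0x1a3 blk=26 s=2: L1-HIT | VC []
  [3] addr=0x1a1 blk=26 s=2: L1-HIT | VC []
  [4] addr=0x1ac blk=26 s=2: L1-HIT | VC []
  [5] addr=0x1a7 blk=26 s=2: L1-HIT | VC []
  [6] addr=0x1a4 blk=26 s=2: L1-HIT | VC []
  [7] addr=0xe6 blk=14 s=2: MISS | VC [26]
  [8] addr=0x1af blk=26 s=2: VC-HIT | VC [14]
  [9] addr=0x1c6 blk=28 s=0: MISS | VC [14, 4]
  [10] addr=0x1a0 blk=26 s=2: L1-HIT | VC [14, 4]
  [11] addr=0x43 blk=4 s=0: VC-HIT | VC [14, 28]
  [12] addr=0x8d blk=8 s=0: MISS | VC [14, 28, 4]
  [13] addr=0x4c blk=4 s=0: VC-HIT | VC [14, 28, 8]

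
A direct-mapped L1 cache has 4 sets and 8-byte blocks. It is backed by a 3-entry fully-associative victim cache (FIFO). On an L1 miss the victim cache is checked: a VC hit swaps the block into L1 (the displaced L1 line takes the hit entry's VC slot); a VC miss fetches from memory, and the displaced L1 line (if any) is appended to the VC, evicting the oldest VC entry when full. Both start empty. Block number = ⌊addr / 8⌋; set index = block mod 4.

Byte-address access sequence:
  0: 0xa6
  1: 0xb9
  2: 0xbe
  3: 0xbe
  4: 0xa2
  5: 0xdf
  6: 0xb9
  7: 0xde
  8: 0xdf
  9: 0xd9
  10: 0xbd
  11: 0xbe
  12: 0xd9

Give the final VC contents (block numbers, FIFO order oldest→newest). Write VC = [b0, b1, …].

0: 0xa6 (blk 20, set 0) → MISS  vc=[]
1: 0xb9 (blk 23, set 3) → MISS  vc=[]
2: 0xbe (blk 23, set 3) → L1-HIT  vc=[]
3: 0xbe (blk 23, set 3) → L1-HIT  vc=[]
4: 0xa2 (blk 20, set 0) → L1-HIT  vc=[]
5: 0xdf (blk 27, set 3) → MISS  vc=[23]
6: 0xb9 (blk 23, set 3) → VC-HIT  vc=[27]
7: 0xde (blk 27, set 3) → VC-HIT  vc=[23]
8: 0xdf (blk 27, set 3) → L1-HIT  vc=[23]
9: 0xd9 (blk 27, set 3) → L1-HIT  vc=[23]
10: 0xbd (blk 23, set 3) → VC-HIT  vc=[27]
11: 0xbe (blk 23, set 3) → L1-HIT  vc=[27]
12: 0xd9 (blk 27, set 3) → VC-HIT  vc=[23]

VC = [23]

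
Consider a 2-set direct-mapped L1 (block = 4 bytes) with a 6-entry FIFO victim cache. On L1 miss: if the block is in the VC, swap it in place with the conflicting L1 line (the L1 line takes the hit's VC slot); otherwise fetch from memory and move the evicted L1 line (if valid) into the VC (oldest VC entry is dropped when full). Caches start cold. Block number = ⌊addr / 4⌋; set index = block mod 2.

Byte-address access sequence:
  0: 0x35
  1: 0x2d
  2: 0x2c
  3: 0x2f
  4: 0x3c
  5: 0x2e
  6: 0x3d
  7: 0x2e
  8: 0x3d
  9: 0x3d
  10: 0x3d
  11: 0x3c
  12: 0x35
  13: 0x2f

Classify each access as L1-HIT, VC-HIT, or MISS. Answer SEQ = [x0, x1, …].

SEQ = [MISS, MISS, L1-HIT, L1-HIT, MISS, VC-HIT, VC-HIT, VC-HIT, VC-HIT, L1-HIT, L1-HIT, L1-HIT, VC-HIT, VC-HIT]

0: 0x35 (blk 13, set 1) → MISS  vc=[]
1: 0x2d (blk 11, set 1) → MISS  vc=[13]
2: 0x2c (blk 11, set 1) → L1-HIT  vc=[13]
3: 0x2f (blk 11, set 1) → L1-HIT  vc=[13]
4: 0x3c (blk 15, set 1) → MISS  vc=[13, 11]
5: 0x2e (blk 11, set 1) → VC-HIT  vc=[13, 15]
6: 0x3d (blk 15, set 1) → VC-HIT  vc=[13, 11]
7: 0x2e (blk 11, set 1) → VC-HIT  vc=[13, 15]
8: 0x3d (blk 15, set 1) → VC-HIT  vc=[13, 11]
9: 0x3d (blk 15, set 1) → L1-HIT  vc=[13, 11]
10: 0x3d (blk 15, set 1) → L1-HIT  vc=[13, 11]
11: 0x3c (blk 15, set 1) → L1-HIT  vc=[13, 11]
12: 0x35 (blk 13, set 1) → VC-HIT  vc=[15, 11]
13: 0x2f (blk 11, set 1) → VC-HIT  vc=[15, 13]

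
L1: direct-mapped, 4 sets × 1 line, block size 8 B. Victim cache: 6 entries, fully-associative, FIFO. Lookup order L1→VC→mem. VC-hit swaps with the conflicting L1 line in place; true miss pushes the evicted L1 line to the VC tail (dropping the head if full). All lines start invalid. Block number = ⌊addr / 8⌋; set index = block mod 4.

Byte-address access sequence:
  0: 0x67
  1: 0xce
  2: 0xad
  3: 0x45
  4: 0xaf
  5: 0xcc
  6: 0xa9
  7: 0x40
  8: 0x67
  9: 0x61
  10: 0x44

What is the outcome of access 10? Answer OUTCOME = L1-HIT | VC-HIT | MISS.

  [0] addr=0x67 blk=12 s=0: MISS | VC []
  [1] addr=0xce blk=25 s=1: MISS | VC []
  [2] addr=0xad blk=21 s=1: MISS | VC [25]
  [3] addr=0x45 blk=8 s=0: MISS | VC [25, 12]
  [4] addr=0xaf blk=21 s=1: L1-HIT | VC [25, 12]
  [5] addr=0xcc blk=25 s=1: VC-HIT | VC [21, 12]
  [6] addr=0xa9 blk=21 s=1: VC-HIT | VC [25, 12]
  [7] addr=0x40 blk=8 s=0: L1-HIT | VC [25, 12]
  [8] addr=0x67 blk=12 s=0: VC-HIT | VC [25, 8]
  [9] addr=0x61 blk=12 s=0: L1-HIT | VC [25, 8]
  [10] addr=0x44 blk=8 s=0: VC-HIT | VC [25, 12]

OUTCOME = VC-HIT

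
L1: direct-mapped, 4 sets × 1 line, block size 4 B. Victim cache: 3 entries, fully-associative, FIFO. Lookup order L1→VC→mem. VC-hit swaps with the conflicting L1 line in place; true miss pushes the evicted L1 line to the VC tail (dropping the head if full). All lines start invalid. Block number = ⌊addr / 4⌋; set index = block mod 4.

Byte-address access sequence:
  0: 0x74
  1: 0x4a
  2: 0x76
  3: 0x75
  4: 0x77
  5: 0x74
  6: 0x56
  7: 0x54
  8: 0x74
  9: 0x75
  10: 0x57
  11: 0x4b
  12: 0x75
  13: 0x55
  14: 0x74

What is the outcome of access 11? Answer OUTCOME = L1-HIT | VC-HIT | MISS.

OUTCOME = L1-HIT

  [0] addr=0x74 blk=29 s=1: MISS | VC []
  [1] addr=0x4a blk=18 s=2: MISS | VC []
  [2] addr=0x76 blk=29 s=1: L1-HIT | VC []
  [3] addr=0x75 blk=29 s=1: L1-HIT | VC []
  [4] addr=0x77 blk=29 s=1: L1-HIT | VC []
  [5] addr=0x74 blk=29 s=1: L1-HIT | VC []
  [6] addr=0x56 blk=21 s=1: MISS | VC [29]
  [7] addr=0x54 blk=21 s=1: L1-HIT | VC [29]
  [8] addr=0x74 blk=29 s=1: VC-HIT | VC [21]
  [9] addr=0x75 blk=29 s=1: L1-HIT | VC [21]
  [10] addr=0x57 blk=21 s=1: VC-HIT | VC [29]
  [11] addr=0x4b blk=18 s=2: L1-HIT | VC [29]
  [12] addr=0x75 blk=29 s=1: VC-HIT | VC [21]
  [13] addr=0x55 blk=21 s=1: VC-HIT | VC [29]
  [14] addr=0x74 blk=29 s=1: VC-HIT | VC [21]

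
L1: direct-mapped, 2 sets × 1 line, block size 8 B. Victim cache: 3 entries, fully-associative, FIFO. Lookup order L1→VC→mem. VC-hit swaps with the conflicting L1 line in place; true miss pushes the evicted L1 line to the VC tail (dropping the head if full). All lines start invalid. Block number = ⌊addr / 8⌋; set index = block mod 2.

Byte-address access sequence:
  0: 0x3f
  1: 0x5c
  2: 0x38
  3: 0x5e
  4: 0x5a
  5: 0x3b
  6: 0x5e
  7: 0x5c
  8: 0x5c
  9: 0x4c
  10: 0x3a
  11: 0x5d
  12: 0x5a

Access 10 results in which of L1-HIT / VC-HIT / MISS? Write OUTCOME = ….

OUTCOME = VC-HIT

  [0] addr=0x3f blk=7 s=1: MISS | VC []
  [1] addr=0x5c blk=11 s=1: MISS | VC [7]
  [2] addr=0x38 blk=7 s=1: VC-HIT | VC [11]
  [3] addr=0x5e blk=11 s=1: VC-HIT | VC [7]
  [4] addr=0x5a blk=11 s=1: L1-HIT | VC [7]
  [5] addr=0x3b blk=7 s=1: VC-HIT | VC [11]
  [6] addr=0x5e blk=11 s=1: VC-HIT | VC [7]
  [7] addr=0x5c blk=11 s=1: L1-HIT | VC [7]
  [8] addr=0x5c blk=11 s=1: L1-HIT | VC [7]
  [9] addr=0x4c blk=9 s=1: MISS | VC [7, 11]
  [10] addr=0x3a blk=7 s=1: VC-HIT | VC [9, 11]
  [11] addr=0x5d blk=11 s=1: VC-HIT | VC [9, 7]
  [12] addr=0x5a blk=11 s=1: L1-HIT | VC [9, 7]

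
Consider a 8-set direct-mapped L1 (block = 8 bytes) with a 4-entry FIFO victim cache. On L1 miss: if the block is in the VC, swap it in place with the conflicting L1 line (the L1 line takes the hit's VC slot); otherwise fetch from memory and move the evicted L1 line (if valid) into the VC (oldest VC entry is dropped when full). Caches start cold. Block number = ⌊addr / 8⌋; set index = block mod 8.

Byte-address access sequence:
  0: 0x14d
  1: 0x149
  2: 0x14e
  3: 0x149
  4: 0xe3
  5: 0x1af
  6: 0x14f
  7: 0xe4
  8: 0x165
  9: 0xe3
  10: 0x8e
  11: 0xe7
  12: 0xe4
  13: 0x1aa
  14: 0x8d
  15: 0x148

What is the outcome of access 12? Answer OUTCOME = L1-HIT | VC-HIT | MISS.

OUTCOME = L1-HIT

  [0] addr=0x14d blk=41 s=1: MISS | VC []
  [1] addr=0x149 blk=41 s=1: L1-HIT | VC []
  [2] addr=0x14e blk=41 s=1: L1-HIT | VC []
  [3] addr=0x149 blk=41 s=1: L1-HIT | VC []
  [4] addr=0xe3 blk=28 s=4: MISS | VC []
  [5] addr=0x1af blk=53 s=5: MISS | VC []
  [6] addr=0x14f blk=41 s=1: L1-HIT | VC []
  [7] addr=0xe4 blk=28 s=4: L1-HIT | VC []
  [8] addr=0x165 blk=44 s=4: MISS | VC [28]
  [9] addr=0xe3 blk=28 s=4: VC-HIT | VC [44]
  [10] addr=0x8e blk=17 s=1: MISS | VC [44, 41]
  [11] addr=0xe7 blk=28 s=4: L1-HIT | VC [44, 41]
  [12] addr=0xe4 blk=28 s=4: L1-HIT | VC [44, 41]
  [13] addr=0x1aa blk=53 s=5: L1-HIT | VC [44, 41]
  [14] addr=0x8d blk=17 s=1: L1-HIT | VC [44, 41]
  [15] addr=0x148 blk=41 s=1: VC-HIT | VC [44, 17]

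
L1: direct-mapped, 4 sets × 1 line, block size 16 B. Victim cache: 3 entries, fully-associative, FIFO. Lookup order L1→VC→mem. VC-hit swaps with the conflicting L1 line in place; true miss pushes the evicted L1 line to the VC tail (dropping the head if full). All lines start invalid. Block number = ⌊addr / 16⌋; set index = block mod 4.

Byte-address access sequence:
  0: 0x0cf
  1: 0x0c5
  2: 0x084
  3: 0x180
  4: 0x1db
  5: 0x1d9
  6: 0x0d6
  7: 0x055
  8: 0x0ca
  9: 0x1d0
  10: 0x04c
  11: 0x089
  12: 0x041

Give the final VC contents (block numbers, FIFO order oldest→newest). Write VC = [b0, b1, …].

  [0] addr=0xcf blk=12 s=0: MISS | VC []
  [1] addr=0xc5 blk=12 s=0: L1-HIT | VC []
  [2] addr=0x84 blk=8 s=0: MISS | VC [12]
  [3] addr=0x180 blk=24 s=0: MISS | VC [12, 8]
  [4] addr=0x1db blk=29 s=1: MISS | VC [12, 8]
  [5] addr=0x1d9 blk=29 s=1: L1-HIT | VC [12, 8]
  [6] addr=0xd6 blk=13 s=1: MISS | VC [12, 8, 29]
  [7] addr=0x55 blk=5 s=1: MISS | VC [8, 29, 13]
  [8] addr=0xca blk=12 s=0: MISS | VC [29, 13, 24]
  [9] addr=0x1d0 blk=29 s=1: VC-HIT | VC [5, 13, 24]
  [10] addr=0x4c blk=4 s=0: MISS | VC [13, 24, 12]
  [11] addr=0x89 blk=8 s=0: MISS | VC [24, 12, 4]
  [12] addr=0x41 blk=4 s=0: VC-HIT | VC [24, 12, 8]

VC = [24, 12, 8]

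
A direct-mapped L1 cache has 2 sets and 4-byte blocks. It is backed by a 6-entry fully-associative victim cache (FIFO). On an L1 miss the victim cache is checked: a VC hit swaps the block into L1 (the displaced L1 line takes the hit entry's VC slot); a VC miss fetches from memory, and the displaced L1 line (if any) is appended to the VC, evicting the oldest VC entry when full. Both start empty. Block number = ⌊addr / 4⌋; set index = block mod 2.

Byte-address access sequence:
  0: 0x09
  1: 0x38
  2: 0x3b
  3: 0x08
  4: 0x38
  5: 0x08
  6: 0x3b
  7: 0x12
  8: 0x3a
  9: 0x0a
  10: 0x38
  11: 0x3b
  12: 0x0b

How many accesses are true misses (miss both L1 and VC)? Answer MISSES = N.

MISSES = 3

0: 0x9 (blk 2, set 0) → MISS  vc=[]
1: 0x38 (blk 14, set 0) → MISS  vc=[2]
2: 0x3b (blk 14, set 0) → L1-HIT  vc=[2]
3: 0x8 (blk 2, set 0) → VC-HIT  vc=[14]
4: 0x38 (blk 14, set 0) → VC-HIT  vc=[2]
5: 0x8 (blk 2, set 0) → VC-HIT  vc=[14]
6: 0x3b (blk 14, set 0) → VC-HIT  vc=[2]
7: 0x12 (blk 4, set 0) → MISS  vc=[2, 14]
8: 0x3a (blk 14, set 0) → VC-HIT  vc=[2, 4]
9: 0xa (blk 2, set 0) → VC-HIT  vc=[14, 4]
10: 0x38 (blk 14, set 0) → VC-HIT  vc=[2, 4]
11: 0x3b (blk 14, set 0) → L1-HIT  vc=[2, 4]
12: 0xb (blk 2, set 0) → VC-HIT  vc=[14, 4]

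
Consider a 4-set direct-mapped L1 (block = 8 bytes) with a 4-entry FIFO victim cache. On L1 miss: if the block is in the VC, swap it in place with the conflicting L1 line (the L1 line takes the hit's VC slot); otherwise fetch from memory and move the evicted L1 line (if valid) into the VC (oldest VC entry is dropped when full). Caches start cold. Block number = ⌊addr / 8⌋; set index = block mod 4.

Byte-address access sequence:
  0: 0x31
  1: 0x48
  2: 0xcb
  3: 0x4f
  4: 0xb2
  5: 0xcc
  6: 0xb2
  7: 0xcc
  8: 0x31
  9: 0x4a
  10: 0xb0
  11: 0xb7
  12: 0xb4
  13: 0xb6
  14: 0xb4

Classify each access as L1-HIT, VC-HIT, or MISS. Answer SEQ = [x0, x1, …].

SEQ = [MISS, MISS, MISS, VC-HIT, MISS, VC-HIT, L1-HIT, L1-HIT, VC-HIT, VC-HIT, VC-HIT, L1-HIT, L1-HIT, L1-HIT, L1-HIT]

0: 0x31 (blk 6, set 2) → MISS  vc=[]
1: 0x48 (blk 9, set 1) → MISS  vc=[]
2: 0xcb (blk 25, set 1) → MISS  vc=[9]
3: 0x4f (blk 9, set 1) → VC-HIT  vc=[25]
4: 0xb2 (blk 22, set 2) → MISS  vc=[25, 6]
5: 0xcc (blk 25, set 1) → VC-HIT  vc=[9, 6]
6: 0xb2 (blk 22, set 2) → L1-HIT  vc=[9, 6]
7: 0xcc (blk 25, set 1) → L1-HIT  vc=[9, 6]
8: 0x31 (blk 6, set 2) → VC-HIT  vc=[9, 22]
9: 0x4a (blk 9, set 1) → VC-HIT  vc=[25, 22]
10: 0xb0 (blk 22, set 2) → VC-HIT  vc=[25, 6]
11: 0xb7 (blk 22, set 2) → L1-HIT  vc=[25, 6]
12: 0xb4 (blk 22, set 2) → L1-HIT  vc=[25, 6]
13: 0xb6 (blk 22, set 2) → L1-HIT  vc=[25, 6]
14: 0xb4 (blk 22, set 2) → L1-HIT  vc=[25, 6]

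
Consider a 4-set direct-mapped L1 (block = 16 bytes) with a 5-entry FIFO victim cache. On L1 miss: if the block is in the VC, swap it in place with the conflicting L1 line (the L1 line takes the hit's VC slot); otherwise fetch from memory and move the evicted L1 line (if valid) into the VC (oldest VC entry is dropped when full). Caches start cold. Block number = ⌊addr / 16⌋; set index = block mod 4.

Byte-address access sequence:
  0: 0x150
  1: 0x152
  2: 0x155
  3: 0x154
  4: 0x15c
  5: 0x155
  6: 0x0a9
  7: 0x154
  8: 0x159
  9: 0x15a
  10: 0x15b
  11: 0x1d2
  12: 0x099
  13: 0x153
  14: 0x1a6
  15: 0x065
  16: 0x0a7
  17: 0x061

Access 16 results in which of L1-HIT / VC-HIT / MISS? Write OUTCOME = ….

OUTCOME = VC-HIT

0: 0x150 (blk 21, set 1) → MISS  vc=[]
1: 0x152 (blk 21, set 1) → L1-HIT  vc=[]
2: 0x155 (blk 21, set 1) → L1-HIT  vc=[]
3: 0x154 (blk 21, set 1) → L1-HIT  vc=[]
4: 0x15c (blk 21, set 1) → L1-HIT  vc=[]
5: 0x155 (blk 21, set 1) → L1-HIT  vc=[]
6: 0xa9 (blk 10, set 2) → MISS  vc=[]
7: 0x154 (blk 21, set 1) → L1-HIT  vc=[]
8: 0x159 (blk 21, set 1) → L1-HIT  vc=[]
9: 0x15a (blk 21, set 1) → L1-HIT  vc=[]
10: 0x15b (blk 21, set 1) → L1-HIT  vc=[]
11: 0x1d2 (blk 29, set 1) → MISS  vc=[21]
12: 0x99 (blk 9, set 1) → MISS  vc=[21, 29]
13: 0x153 (blk 21, set 1) → VC-HIT  vc=[9, 29]
14: 0x1a6 (blk 26, set 2) → MISS  vc=[9, 29, 10]
15: 0x65 (blk 6, set 2) → MISS  vc=[9, 29, 10, 26]
16: 0xa7 (blk 10, set 2) → VC-HIT  vc=[9, 29, 6, 26]
17: 0x61 (blk 6, set 2) → VC-HIT  vc=[9, 29, 10, 26]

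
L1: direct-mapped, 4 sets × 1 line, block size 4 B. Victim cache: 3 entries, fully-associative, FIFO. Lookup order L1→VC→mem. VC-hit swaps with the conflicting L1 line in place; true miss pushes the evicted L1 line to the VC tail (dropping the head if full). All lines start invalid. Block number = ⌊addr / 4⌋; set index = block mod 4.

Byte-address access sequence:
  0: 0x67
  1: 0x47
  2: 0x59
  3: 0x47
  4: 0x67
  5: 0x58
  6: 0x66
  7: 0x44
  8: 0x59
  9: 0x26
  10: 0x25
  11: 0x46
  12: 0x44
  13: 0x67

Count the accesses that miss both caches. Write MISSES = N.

0: 0x67 (blk 25, set 1) → MISS  vc=[]
1: 0x47 (blk 17, set 1) → MISS  vc=[25]
2: 0x59 (blk 22, set 2) → MISS  vc=[25]
3: 0x47 (blk 17, set 1) → L1-HIT  vc=[25]
4: 0x67 (blk 25, set 1) → VC-HIT  vc=[17]
5: 0x58 (blk 22, set 2) → L1-HIT  vc=[17]
6: 0x66 (blk 25, set 1) → L1-HIT  vc=[17]
7: 0x44 (blk 17, set 1) → VC-HIT  vc=[25]
8: 0x59 (blk 22, set 2) → L1-HIT  vc=[25]
9: 0x26 (blk 9, set 1) → MISS  vc=[25, 17]
10: 0x25 (blk 9, set 1) → L1-HIT  vc=[25, 17]
11: 0x46 (blk 17, set 1) → VC-HIT  vc=[25, 9]
12: 0x44 (blk 17, set 1) → L1-HIT  vc=[25, 9]
13: 0x67 (blk 25, set 1) → VC-HIT  vc=[17, 9]

MISSES = 4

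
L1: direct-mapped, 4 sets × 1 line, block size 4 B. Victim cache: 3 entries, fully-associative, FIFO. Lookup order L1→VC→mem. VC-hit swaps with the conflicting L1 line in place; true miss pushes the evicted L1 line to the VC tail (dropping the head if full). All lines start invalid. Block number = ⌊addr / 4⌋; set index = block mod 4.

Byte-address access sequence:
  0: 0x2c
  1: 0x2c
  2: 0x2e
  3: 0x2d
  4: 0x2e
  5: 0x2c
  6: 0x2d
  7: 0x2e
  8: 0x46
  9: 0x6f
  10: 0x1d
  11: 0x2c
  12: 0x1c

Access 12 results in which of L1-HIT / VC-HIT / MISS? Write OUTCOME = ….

OUTCOME = VC-HIT

#0 0x2c→b11/s3 MISS; vc=[]
#1 0x2c→b11/s3 L1-HIT; vc=[]
#2 0x2e→b11/s3 L1-HIT; vc=[]
#3 0x2d→b11/s3 L1-HIT; vc=[]
#4 0x2e→b11/s3 L1-HIT; vc=[]
#5 0x2c→b11/s3 L1-HIT; vc=[]
#6 0x2d→b11/s3 L1-HIT; vc=[]
#7 0x2e→b11/s3 L1-HIT; vc=[]
#8 0x46→b17/s1 MISS; vc=[]
#9 0x6f→b27/s3 MISS; vc=[11]
#10 0x1d→b7/s3 MISS; vc=[11,27]
#11 0x2c→b11/s3 VC-HIT; vc=[7,27]
#12 0x1c→b7/s3 VC-HIT; vc=[11,27]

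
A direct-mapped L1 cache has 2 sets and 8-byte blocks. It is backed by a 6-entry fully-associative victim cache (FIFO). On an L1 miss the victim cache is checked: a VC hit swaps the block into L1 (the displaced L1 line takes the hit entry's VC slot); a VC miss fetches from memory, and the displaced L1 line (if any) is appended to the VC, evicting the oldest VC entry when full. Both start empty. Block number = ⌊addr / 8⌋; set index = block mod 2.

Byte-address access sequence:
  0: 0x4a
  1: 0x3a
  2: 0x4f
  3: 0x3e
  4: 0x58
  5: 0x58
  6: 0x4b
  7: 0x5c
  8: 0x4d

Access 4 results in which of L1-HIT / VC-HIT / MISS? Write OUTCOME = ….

OUTCOME = MISS

  [0] addr=0x4a blk=9 s=1: MISS | VC []
  [1] addr=0x3a blk=7 s=1: MISS | VC [9]
  [2] addr=0x4f blk=9 s=1: VC-HIT | VC [7]
  [3] addr=0x3e blk=7 s=1: VC-HIT | VC [9]
  [4] addr=0x58 blk=11 s=1: MISS | VC [9, 7]
  [5] addr=0x58 blk=11 s=1: L1-HIT | VC [9, 7]
  [6] addr=0x4b blk=9 s=1: VC-HIT | VC [11, 7]
  [7] addr=0x5c blk=11 s=1: VC-HIT | VC [9, 7]
  [8] addr=0x4d blk=9 s=1: VC-HIT | VC [11, 7]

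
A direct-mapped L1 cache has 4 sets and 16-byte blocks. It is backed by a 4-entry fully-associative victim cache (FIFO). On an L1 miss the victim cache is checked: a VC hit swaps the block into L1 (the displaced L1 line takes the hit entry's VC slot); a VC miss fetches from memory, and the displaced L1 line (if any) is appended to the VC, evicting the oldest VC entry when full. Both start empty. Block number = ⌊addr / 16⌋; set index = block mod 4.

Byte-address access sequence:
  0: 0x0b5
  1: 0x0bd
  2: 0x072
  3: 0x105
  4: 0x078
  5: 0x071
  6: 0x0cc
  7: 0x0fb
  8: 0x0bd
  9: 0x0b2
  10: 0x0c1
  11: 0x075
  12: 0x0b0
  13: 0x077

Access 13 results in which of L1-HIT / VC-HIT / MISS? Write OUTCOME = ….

OUTCOME = VC-HIT

#0 0xb5→b11/s3 MISS; vc=[]
#1 0xbd→b11/s3 L1-HIT; vc=[]
#2 0x72→b7/s3 MISS; vc=[11]
#3 0x105→b16/s0 MISS; vc=[11]
#4 0x78→b7/s3 L1-HIT; vc=[11]
#5 0x71→b7/s3 L1-HIT; vc=[11]
#6 0xcc→b12/s0 MISS; vc=[11,16]
#7 0xfb→b15/s3 MISS; vc=[11,16,7]
#8 0xbd→b11/s3 VC-HIT; vc=[15,16,7]
#9 0xb2→b11/s3 L1-HIT; vc=[15,16,7]
#10 0xc1→b12/s0 L1-HIT; vc=[15,16,7]
#11 0x75→b7/s3 VC-HIT; vc=[15,16,11]
#12 0xb0→b11/s3 VC-HIT; vc=[15,16,7]
#13 0x77→b7/s3 VC-HIT; vc=[15,16,11]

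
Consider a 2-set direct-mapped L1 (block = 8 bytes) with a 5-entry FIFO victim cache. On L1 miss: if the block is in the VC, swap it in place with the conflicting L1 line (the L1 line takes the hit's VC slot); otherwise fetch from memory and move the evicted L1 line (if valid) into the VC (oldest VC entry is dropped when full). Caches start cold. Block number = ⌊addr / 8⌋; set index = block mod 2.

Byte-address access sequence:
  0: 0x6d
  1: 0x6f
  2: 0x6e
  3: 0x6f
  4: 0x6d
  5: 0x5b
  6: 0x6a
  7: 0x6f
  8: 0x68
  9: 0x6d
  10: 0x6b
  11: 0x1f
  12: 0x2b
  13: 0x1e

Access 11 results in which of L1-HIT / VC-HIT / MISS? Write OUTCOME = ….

OUTCOME = MISS

0: 0x6d (blk 13, set 1) → MISS  vc=[]
1: 0x6f (blk 13, set 1) → L1-HIT  vc=[]
2: 0x6e (blk 13, set 1) → L1-HIT  vc=[]
3: 0x6f (blk 13, set 1) → L1-HIT  vc=[]
4: 0x6d (blk 13, set 1) → L1-HIT  vc=[]
5: 0x5b (blk 11, set 1) → MISS  vc=[13]
6: 0x6a (blk 13, set 1) → VC-HIT  vc=[11]
7: 0x6f (blk 13, set 1) → L1-HIT  vc=[11]
8: 0x68 (blk 13, set 1) → L1-HIT  vc=[11]
9: 0x6d (blk 13, set 1) → L1-HIT  vc=[11]
10: 0x6b (blk 13, set 1) → L1-HIT  vc=[11]
11: 0x1f (blk 3, set 1) → MISS  vc=[11, 13]
12: 0x2b (blk 5, set 1) → MISS  vc=[11, 13, 3]
13: 0x1e (blk 3, set 1) → VC-HIT  vc=[11, 13, 5]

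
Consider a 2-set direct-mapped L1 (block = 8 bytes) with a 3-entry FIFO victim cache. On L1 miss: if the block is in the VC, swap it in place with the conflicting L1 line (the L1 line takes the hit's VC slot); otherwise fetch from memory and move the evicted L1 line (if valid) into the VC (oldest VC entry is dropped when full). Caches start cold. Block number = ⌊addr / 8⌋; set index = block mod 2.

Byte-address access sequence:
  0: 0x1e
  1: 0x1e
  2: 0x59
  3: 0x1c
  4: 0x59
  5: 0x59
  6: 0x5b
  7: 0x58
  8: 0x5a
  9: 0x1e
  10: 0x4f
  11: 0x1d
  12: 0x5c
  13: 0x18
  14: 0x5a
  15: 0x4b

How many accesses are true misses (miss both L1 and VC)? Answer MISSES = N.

MISSES = 3

0: 0x1e (blk 3, set 1) → MISS  vc=[]
1: 0x1e (blk 3, set 1) → L1-HIT  vc=[]
2: 0x59 (blk 11, set 1) → MISS  vc=[3]
3: 0x1c (blk 3, set 1) → VC-HIT  vc=[11]
4: 0x59 (blk 11, set 1) → VC-HIT  vc=[3]
5: 0x59 (blk 11, set 1) → L1-HIT  vc=[3]
6: 0x5b (blk 11, set 1) → L1-HIT  vc=[3]
7: 0x58 (blk 11, set 1) → L1-HIT  vc=[3]
8: 0x5a (blk 11, set 1) → L1-HIT  vc=[3]
9: 0x1e (blk 3, set 1) → VC-HIT  vc=[11]
10: 0x4f (blk 9, set 1) → MISS  vc=[11, 3]
11: 0x1d (blk 3, set 1) → VC-HIT  vc=[11, 9]
12: 0x5c (blk 11, set 1) → VC-HIT  vc=[3, 9]
13: 0x18 (blk 3, set 1) → VC-HIT  vc=[11, 9]
14: 0x5a (blk 11, set 1) → VC-HIT  vc=[3, 9]
15: 0x4b (blk 9, set 1) → VC-HIT  vc=[3, 11]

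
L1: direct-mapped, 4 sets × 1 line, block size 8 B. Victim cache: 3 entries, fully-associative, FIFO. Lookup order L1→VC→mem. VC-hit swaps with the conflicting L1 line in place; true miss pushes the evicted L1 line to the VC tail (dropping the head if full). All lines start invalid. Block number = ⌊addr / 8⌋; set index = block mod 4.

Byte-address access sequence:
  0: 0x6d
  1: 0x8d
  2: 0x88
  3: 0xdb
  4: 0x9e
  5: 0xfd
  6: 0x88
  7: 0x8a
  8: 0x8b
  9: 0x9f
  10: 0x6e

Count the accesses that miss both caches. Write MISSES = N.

MISSES = 5

  [0] addr=0x6d blk=13 s=1: MISS | VC []
  [1] addr=0x8d blk=17 s=1: MISS | VC [13]
  [2] addr=0x88 blk=17 s=1: L1-HIT | VC [13]
  [3] addr=0xdb blk=27 s=3: MISS | VC [13]
  [4] addr=0x9e blk=19 s=3: MISS | VC [13, 27]
  [5] addr=0xfd blk=31 s=3: MISS | VC [13, 27, 19]
  [6] addr=0x88 blk=17 s=1: L1-HIT | VC [13, 27, 19]
  [7] addr=0x8a blk=17 s=1: L1-HIT | VC [13, 27, 19]
  [8] addr=0x8b blk=17 s=1: L1-HIT | VC [13, 27, 19]
  [9] addr=0x9f blk=19 s=3: VC-HIT | VC [13, 27, 31]
  [10] addr=0x6e blk=13 s=1: VC-HIT | VC [17, 27, 31]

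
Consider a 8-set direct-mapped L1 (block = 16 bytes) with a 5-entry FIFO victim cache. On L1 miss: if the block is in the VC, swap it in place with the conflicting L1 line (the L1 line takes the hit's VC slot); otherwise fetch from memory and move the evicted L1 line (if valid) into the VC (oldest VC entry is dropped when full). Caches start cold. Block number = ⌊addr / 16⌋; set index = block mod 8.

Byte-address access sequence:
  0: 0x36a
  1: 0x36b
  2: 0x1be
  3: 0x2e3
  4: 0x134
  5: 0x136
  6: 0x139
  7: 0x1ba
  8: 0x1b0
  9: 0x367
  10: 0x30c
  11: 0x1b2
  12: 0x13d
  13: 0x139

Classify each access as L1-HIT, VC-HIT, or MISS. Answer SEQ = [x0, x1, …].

SEQ = [MISS, L1-HIT, MISS, MISS, MISS, L1-HIT, L1-HIT, VC-HIT, L1-HIT, VC-HIT, MISS, L1-HIT, VC-HIT, L1-HIT]

#0 0x36a→b54/s6 MISS; vc=[]
#1 0x36b→b54/s6 L1-HIT; vc=[]
#2 0x1be→b27/s3 MISS; vc=[]
#3 0x2e3→b46/s6 MISS; vc=[54]
#4 0x134→b19/s3 MISS; vc=[54,27]
#5 0x136→b19/s3 L1-HIT; vc=[54,27]
#6 0x139→b19/s3 L1-HIT; vc=[54,27]
#7 0x1ba→b27/s3 VC-HIT; vc=[54,19]
#8 0x1b0→b27/s3 L1-HIT; vc=[54,19]
#9 0x367→b54/s6 VC-HIT; vc=[46,19]
#10 0x30c→b48/s0 MISS; vc=[46,19]
#11 0x1b2→b27/s3 L1-HIT; vc=[46,19]
#12 0x13d→b19/s3 VC-HIT; vc=[46,27]
#13 0x139→b19/s3 L1-HIT; vc=[46,27]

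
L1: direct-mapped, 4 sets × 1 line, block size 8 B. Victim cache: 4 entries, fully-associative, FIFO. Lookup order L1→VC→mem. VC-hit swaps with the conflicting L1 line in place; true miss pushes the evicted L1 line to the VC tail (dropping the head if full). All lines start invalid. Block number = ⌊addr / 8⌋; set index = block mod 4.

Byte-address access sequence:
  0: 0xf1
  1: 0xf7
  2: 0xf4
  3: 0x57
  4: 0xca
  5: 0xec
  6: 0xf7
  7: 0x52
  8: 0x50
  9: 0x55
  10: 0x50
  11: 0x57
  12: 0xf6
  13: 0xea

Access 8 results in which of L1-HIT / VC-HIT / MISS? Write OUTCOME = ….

0: 0xf1 (blk 30, set 2) → MISS  vc=[]
1: 0xf7 (blk 30, set 2) → L1-HIT  vc=[]
2: 0xf4 (blk 30, set 2) → L1-HIT  vc=[]
3: 0x57 (blk 10, set 2) → MISS  vc=[30]
4: 0xca (blk 25, set 1) → MISS  vc=[30]
5: 0xec (blk 29, set 1) → MISS  vc=[30, 25]
6: 0xf7 (blk 30, set 2) → VC-HIT  vc=[10, 25]
7: 0x52 (blk 10, set 2) → VC-HIT  vc=[30, 25]
8: 0x50 (blk 10, set 2) → L1-HIT  vc=[30, 25]
9: 0x55 (blk 10, set 2) → L1-HIT  vc=[30, 25]
10: 0x50 (blk 10, set 2) → L1-HIT  vc=[30, 25]
11: 0x57 (blk 10, set 2) → L1-HIT  vc=[30, 25]
12: 0xf6 (blk 30, set 2) → VC-HIT  vc=[10, 25]
13: 0xea (blk 29, set 1) → L1-HIT  vc=[10, 25]

OUTCOME = L1-HIT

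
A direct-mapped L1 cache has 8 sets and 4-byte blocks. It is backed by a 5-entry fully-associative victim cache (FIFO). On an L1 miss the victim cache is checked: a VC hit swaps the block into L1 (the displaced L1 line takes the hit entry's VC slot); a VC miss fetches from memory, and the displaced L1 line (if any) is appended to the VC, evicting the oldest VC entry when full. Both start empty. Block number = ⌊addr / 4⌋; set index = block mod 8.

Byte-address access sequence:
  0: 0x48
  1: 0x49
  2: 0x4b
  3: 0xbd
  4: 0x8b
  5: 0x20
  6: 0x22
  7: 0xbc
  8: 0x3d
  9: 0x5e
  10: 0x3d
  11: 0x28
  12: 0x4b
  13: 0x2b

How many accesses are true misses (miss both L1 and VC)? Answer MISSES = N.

  [0] addr=0x48 blk=18 s=2: MISS | VC []
  [1] addr=0x49 blk=18 s=2: L1-HIT | VC []
  [2] addr=0x4b blk=18 s=2: L1-HIT | VC []
  [3] addr=0xbd blk=47 s=7: MISS | VC []
  [4] addr=0x8b blk=34 s=2: MISS | VC [18]
  [5] addr=0x20 blk=8 s=0: MISS | VC [18]
  [6] addr=0x22 blk=8 s=0: L1-HIT | VC [18]
  [7] addr=0xbc blk=47 s=7: L1-HIT | VC [18]
  [8] addr=0x3d blk=15 s=7: MISS | VC [18, 47]
  [9] addr=0x5e blk=23 s=7: MISS | VC [18, 47, 15]
  [10] addr=0x3d blk=15 s=7: VC-HIT | VC [18, 47, 23]
  [11] addr=0x28 blk=10 s=2: MISS | VC [18, 47, 23, 34]
  [12] addr=0x4b blk=18 s=2: VC-HIT | VC [10, 47, 23, 34]
  [13] addr=0x2b blk=10 s=2: VC-HIT | VC [18, 47, 23, 34]

MISSES = 7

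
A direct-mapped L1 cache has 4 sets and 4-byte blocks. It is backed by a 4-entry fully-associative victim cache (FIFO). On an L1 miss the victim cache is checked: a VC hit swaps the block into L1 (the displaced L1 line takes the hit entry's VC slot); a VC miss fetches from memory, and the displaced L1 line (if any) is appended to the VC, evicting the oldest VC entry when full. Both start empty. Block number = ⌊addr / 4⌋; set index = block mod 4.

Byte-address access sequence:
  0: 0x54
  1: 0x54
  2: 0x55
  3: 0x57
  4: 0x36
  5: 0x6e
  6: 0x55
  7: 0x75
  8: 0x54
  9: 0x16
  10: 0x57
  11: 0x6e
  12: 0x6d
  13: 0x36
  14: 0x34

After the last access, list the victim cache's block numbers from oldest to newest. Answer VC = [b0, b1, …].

  [0] addr=0x54 blk=21 s=1: MISS | VC []
  [1] addr=0x54 blk=21 s=1: L1-HIT | VC []
  [2] addr=0x55 blk=21 s=1: L1-HIT | VC []
  [3] addr=0x57 blk=21 s=1: L1-HIT | VC []
  [4] addr=0x36 blk=13 s=1: MISS | VC [21]
  [5] addr=0x6e blk=27 s=3: MISS | VC [21]
  [6] addr=0x55 blk=21 s=1: VC-HIT | VC [13]
  [7] addr=0x75 blk=29 s=1: MISS | VC [13, 21]
  [8] addr=0x54 blk=21 s=1: VC-HIT | VC [13, 29]
  [9] addr=0x16 blk=5 s=1: MISS | VC [13, 29, 21]
  [10] addr=0x57 blk=21 s=1: VC-HIT | VC [13, 29, 5]
  [11] addr=0x6e blk=27 s=3: L1-HIT | VC [13, 29, 5]
  [12] addr=0x6d blk=27 s=3: L1-HIT | VC [13, 29, 5]
  [13] addr=0x36 blk=13 s=1: VC-HIT | VC [21, 29, 5]
  [14] addr=0x34 blk=13 s=1: L1-HIT | VC [21, 29, 5]

VC = [21, 29, 5]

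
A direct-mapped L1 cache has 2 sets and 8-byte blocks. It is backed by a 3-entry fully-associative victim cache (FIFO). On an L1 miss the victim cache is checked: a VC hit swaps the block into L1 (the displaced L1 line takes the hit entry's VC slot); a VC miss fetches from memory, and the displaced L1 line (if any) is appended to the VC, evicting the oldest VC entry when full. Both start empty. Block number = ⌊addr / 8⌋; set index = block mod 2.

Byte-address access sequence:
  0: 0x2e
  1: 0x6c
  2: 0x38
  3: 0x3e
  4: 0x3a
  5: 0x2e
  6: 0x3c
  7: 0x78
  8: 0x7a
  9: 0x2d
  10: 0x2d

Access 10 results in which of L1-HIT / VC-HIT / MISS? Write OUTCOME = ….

#0 0x2e→b5/s1 MISS; vc=[]
#1 0x6c→b13/s1 MISS; vc=[5]
#2 0x38→b7/s1 MISS; vc=[5,13]
#3 0x3e→b7/s1 L1-HIT; vc=[5,13]
#4 0x3a→b7/s1 L1-HIT; vc=[5,13]
#5 0x2e→b5/s1 VC-HIT; vc=[7,13]
#6 0x3c→b7/s1 VC-HIT; vc=[5,13]
#7 0x78→b15/s1 MISS; vc=[5,13,7]
#8 0x7a→b15/s1 L1-HIT; vc=[5,13,7]
#9 0x2d→b5/s1 VC-HIT; vc=[15,13,7]
#10 0x2d→b5/s1 L1-HIT; vc=[15,13,7]

OUTCOME = L1-HIT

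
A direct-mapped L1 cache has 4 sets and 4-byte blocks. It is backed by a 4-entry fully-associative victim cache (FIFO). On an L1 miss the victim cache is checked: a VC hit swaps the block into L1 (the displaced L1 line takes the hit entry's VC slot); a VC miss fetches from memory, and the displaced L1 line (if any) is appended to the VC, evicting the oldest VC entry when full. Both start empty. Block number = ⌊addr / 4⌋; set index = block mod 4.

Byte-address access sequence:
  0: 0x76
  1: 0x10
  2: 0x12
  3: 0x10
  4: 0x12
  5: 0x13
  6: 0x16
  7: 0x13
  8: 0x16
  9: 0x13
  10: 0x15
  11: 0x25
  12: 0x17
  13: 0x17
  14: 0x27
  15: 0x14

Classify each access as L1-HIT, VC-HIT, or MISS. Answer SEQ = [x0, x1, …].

SEQ = [MISS, MISS, L1-HIT, L1-HIT, L1-HIT, L1-HIT, MISS, L1-HIT, L1-HIT, L1-HIT, L1-HIT, MISS, VC-HIT, L1-HIT, VC-HIT, VC-HIT]

  [0] addr=0x76 blk=29 s=1: MISS | VC []
  [1] addr=0x10 blk=4 s=0: MISS | VC []
  [2] addr=0x12 blk=4 s=0: L1-HIT | VC []
  [3] addr=0x10 blk=4 s=0: L1-HIT | VC []
  [4] addr=0x12 blk=4 s=0: L1-HIT | VC []
  [5] addr=0x13 blk=4 s=0: L1-HIT | VC []
  [6] addr=0x16 blk=5 s=1: MISS | VC [29]
  [7] addr=0x13 blk=4 s=0: L1-HIT | VC [29]
  [8] addr=0x16 blk=5 s=1: L1-HIT | VC [29]
  [9] addr=0x13 blk=4 s=0: L1-HIT | VC [29]
  [10] addr=0x15 blk=5 s=1: L1-HIT | VC [29]
  [11] addr=0x25 blk=9 s=1: MISS | VC [29, 5]
  [12] addr=0x17 blk=5 s=1: VC-HIT | VC [29, 9]
  [13] addr=0x17 blk=5 s=1: L1-HIT | VC [29, 9]
  [14] addr=0x27 blk=9 s=1: VC-HIT | VC [29, 5]
  [15] addr=0x14 blk=5 s=1: VC-HIT | VC [29, 9]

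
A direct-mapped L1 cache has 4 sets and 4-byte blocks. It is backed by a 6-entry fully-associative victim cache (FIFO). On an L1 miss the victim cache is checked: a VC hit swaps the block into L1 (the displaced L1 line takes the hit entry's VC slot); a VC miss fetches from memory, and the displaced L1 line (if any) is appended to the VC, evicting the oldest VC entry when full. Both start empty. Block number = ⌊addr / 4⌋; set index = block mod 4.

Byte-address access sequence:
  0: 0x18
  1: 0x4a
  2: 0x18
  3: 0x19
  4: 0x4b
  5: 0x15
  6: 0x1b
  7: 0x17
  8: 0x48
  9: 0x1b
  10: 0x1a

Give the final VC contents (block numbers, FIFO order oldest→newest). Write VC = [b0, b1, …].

VC = [18]

#0 0x18→b6/s2 MISS; vc=[]
#1 0x4a→b18/s2 MISS; vc=[6]
#2 0x18→b6/s2 VC-HIT; vc=[18]
#3 0x19→b6/s2 L1-HIT; vc=[18]
#4 0x4b→b18/s2 VC-HIT; vc=[6]
#5 0x15→b5/s1 MISS; vc=[6]
#6 0x1b→b6/s2 VC-HIT; vc=[18]
#7 0x17→b5/s1 L1-HIT; vc=[18]
#8 0x48→b18/s2 VC-HIT; vc=[6]
#9 0x1b→b6/s2 VC-HIT; vc=[18]
#10 0x1a→b6/s2 L1-HIT; vc=[18]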